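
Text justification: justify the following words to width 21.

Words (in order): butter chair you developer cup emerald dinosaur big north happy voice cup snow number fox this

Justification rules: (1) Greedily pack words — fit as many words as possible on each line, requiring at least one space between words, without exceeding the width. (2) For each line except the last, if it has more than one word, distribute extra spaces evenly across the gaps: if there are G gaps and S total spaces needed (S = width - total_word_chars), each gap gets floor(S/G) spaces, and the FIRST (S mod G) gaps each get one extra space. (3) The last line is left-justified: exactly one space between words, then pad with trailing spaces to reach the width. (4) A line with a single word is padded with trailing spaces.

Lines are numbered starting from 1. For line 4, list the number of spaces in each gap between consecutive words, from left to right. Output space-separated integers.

Answer: 2 1 1

Derivation:
Line 1: ['butter', 'chair', 'you'] (min_width=16, slack=5)
Line 2: ['developer', 'cup', 'emerald'] (min_width=21, slack=0)
Line 3: ['dinosaur', 'big', 'north'] (min_width=18, slack=3)
Line 4: ['happy', 'voice', 'cup', 'snow'] (min_width=20, slack=1)
Line 5: ['number', 'fox', 'this'] (min_width=15, slack=6)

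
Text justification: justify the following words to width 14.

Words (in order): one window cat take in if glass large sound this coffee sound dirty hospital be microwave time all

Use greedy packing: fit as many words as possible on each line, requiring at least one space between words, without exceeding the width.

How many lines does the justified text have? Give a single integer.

Line 1: ['one', 'window', 'cat'] (min_width=14, slack=0)
Line 2: ['take', 'in', 'if'] (min_width=10, slack=4)
Line 3: ['glass', 'large'] (min_width=11, slack=3)
Line 4: ['sound', 'this'] (min_width=10, slack=4)
Line 5: ['coffee', 'sound'] (min_width=12, slack=2)
Line 6: ['dirty', 'hospital'] (min_width=14, slack=0)
Line 7: ['be', 'microwave'] (min_width=12, slack=2)
Line 8: ['time', 'all'] (min_width=8, slack=6)
Total lines: 8

Answer: 8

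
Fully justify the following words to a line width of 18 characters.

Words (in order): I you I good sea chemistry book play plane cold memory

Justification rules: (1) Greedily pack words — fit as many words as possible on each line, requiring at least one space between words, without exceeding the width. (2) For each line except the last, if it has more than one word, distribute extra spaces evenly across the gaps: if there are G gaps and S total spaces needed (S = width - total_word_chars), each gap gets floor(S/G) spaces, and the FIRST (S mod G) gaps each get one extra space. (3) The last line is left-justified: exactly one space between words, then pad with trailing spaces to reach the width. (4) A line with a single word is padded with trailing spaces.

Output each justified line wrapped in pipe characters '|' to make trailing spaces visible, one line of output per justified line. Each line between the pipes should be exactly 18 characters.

Line 1: ['I', 'you', 'I', 'good', 'sea'] (min_width=16, slack=2)
Line 2: ['chemistry', 'book'] (min_width=14, slack=4)
Line 3: ['play', 'plane', 'cold'] (min_width=15, slack=3)
Line 4: ['memory'] (min_width=6, slack=12)

Answer: |I  you  I good sea|
|chemistry     book|
|play   plane  cold|
|memory            |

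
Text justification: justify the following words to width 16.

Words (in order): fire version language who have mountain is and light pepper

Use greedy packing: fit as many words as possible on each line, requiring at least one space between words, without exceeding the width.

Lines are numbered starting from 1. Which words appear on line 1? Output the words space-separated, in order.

Line 1: ['fire', 'version'] (min_width=12, slack=4)
Line 2: ['language', 'who'] (min_width=12, slack=4)
Line 3: ['have', 'mountain', 'is'] (min_width=16, slack=0)
Line 4: ['and', 'light', 'pepper'] (min_width=16, slack=0)

Answer: fire version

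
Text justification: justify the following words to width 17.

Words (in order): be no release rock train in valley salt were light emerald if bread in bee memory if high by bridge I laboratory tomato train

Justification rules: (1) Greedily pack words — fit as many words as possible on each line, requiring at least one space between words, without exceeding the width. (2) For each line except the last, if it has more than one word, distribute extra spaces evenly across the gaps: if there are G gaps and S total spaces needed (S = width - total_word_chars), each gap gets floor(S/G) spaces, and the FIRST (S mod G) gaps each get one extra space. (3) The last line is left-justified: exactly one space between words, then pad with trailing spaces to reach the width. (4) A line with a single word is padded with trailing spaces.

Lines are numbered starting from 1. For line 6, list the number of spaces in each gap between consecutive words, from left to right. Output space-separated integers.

Line 1: ['be', 'no', 'release'] (min_width=13, slack=4)
Line 2: ['rock', 'train', 'in'] (min_width=13, slack=4)
Line 3: ['valley', 'salt', 'were'] (min_width=16, slack=1)
Line 4: ['light', 'emerald', 'if'] (min_width=16, slack=1)
Line 5: ['bread', 'in', 'bee'] (min_width=12, slack=5)
Line 6: ['memory', 'if', 'high', 'by'] (min_width=17, slack=0)
Line 7: ['bridge', 'I'] (min_width=8, slack=9)
Line 8: ['laboratory', 'tomato'] (min_width=17, slack=0)
Line 9: ['train'] (min_width=5, slack=12)

Answer: 1 1 1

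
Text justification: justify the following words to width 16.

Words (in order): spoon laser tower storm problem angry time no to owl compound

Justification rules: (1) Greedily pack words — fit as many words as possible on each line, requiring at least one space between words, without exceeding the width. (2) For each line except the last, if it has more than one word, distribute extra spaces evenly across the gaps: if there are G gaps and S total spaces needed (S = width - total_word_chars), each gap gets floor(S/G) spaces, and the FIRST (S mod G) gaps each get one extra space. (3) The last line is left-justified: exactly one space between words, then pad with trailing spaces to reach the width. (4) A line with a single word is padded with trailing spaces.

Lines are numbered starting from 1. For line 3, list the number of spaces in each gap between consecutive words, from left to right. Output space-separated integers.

Line 1: ['spoon', 'laser'] (min_width=11, slack=5)
Line 2: ['tower', 'storm'] (min_width=11, slack=5)
Line 3: ['problem', 'angry'] (min_width=13, slack=3)
Line 4: ['time', 'no', 'to', 'owl'] (min_width=14, slack=2)
Line 5: ['compound'] (min_width=8, slack=8)

Answer: 4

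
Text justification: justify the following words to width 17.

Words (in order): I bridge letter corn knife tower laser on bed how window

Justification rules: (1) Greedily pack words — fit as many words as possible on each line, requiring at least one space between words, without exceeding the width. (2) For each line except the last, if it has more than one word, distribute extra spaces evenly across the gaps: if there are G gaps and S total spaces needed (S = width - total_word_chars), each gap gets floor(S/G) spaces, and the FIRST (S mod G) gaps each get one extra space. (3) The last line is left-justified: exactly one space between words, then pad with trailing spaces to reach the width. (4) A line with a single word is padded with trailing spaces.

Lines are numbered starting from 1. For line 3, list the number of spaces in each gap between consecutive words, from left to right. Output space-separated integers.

Answer: 2 1 1

Derivation:
Line 1: ['I', 'bridge', 'letter'] (min_width=15, slack=2)
Line 2: ['corn', 'knife', 'tower'] (min_width=16, slack=1)
Line 3: ['laser', 'on', 'bed', 'how'] (min_width=16, slack=1)
Line 4: ['window'] (min_width=6, slack=11)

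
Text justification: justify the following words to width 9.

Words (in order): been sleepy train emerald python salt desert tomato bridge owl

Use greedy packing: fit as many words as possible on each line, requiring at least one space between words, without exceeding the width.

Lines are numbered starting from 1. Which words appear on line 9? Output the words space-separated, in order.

Answer: bridge

Derivation:
Line 1: ['been'] (min_width=4, slack=5)
Line 2: ['sleepy'] (min_width=6, slack=3)
Line 3: ['train'] (min_width=5, slack=4)
Line 4: ['emerald'] (min_width=7, slack=2)
Line 5: ['python'] (min_width=6, slack=3)
Line 6: ['salt'] (min_width=4, slack=5)
Line 7: ['desert'] (min_width=6, slack=3)
Line 8: ['tomato'] (min_width=6, slack=3)
Line 9: ['bridge'] (min_width=6, slack=3)
Line 10: ['owl'] (min_width=3, slack=6)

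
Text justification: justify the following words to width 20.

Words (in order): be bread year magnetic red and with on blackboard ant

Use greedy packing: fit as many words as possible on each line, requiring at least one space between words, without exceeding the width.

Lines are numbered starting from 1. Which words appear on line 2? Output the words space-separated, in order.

Answer: magnetic red and

Derivation:
Line 1: ['be', 'bread', 'year'] (min_width=13, slack=7)
Line 2: ['magnetic', 'red', 'and'] (min_width=16, slack=4)
Line 3: ['with', 'on', 'blackboard'] (min_width=18, slack=2)
Line 4: ['ant'] (min_width=3, slack=17)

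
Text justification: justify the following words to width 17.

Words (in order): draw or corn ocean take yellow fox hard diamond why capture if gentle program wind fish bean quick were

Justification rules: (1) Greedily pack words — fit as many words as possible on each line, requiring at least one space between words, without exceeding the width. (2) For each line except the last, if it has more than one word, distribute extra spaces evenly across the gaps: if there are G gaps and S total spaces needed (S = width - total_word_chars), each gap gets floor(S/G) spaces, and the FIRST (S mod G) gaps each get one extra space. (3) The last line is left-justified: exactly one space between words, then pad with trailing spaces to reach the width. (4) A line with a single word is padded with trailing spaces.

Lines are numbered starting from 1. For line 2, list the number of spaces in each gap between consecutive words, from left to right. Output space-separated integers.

Answer: 1 1

Derivation:
Line 1: ['draw', 'or', 'corn'] (min_width=12, slack=5)
Line 2: ['ocean', 'take', 'yellow'] (min_width=17, slack=0)
Line 3: ['fox', 'hard', 'diamond'] (min_width=16, slack=1)
Line 4: ['why', 'capture', 'if'] (min_width=14, slack=3)
Line 5: ['gentle', 'program'] (min_width=14, slack=3)
Line 6: ['wind', 'fish', 'bean'] (min_width=14, slack=3)
Line 7: ['quick', 'were'] (min_width=10, slack=7)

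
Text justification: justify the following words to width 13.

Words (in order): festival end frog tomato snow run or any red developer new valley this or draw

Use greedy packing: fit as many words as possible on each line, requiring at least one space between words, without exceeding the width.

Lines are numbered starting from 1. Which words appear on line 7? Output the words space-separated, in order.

Answer: or draw

Derivation:
Line 1: ['festival', 'end'] (min_width=12, slack=1)
Line 2: ['frog', 'tomato'] (min_width=11, slack=2)
Line 3: ['snow', 'run', 'or'] (min_width=11, slack=2)
Line 4: ['any', 'red'] (min_width=7, slack=6)
Line 5: ['developer', 'new'] (min_width=13, slack=0)
Line 6: ['valley', 'this'] (min_width=11, slack=2)
Line 7: ['or', 'draw'] (min_width=7, slack=6)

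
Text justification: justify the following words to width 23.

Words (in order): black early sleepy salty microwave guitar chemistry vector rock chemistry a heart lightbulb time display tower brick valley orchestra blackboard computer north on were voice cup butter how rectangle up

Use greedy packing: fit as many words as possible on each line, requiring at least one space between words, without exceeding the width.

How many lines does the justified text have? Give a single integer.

Answer: 10

Derivation:
Line 1: ['black', 'early', 'sleepy'] (min_width=18, slack=5)
Line 2: ['salty', 'microwave', 'guitar'] (min_width=22, slack=1)
Line 3: ['chemistry', 'vector', 'rock'] (min_width=21, slack=2)
Line 4: ['chemistry', 'a', 'heart'] (min_width=17, slack=6)
Line 5: ['lightbulb', 'time', 'display'] (min_width=22, slack=1)
Line 6: ['tower', 'brick', 'valley'] (min_width=18, slack=5)
Line 7: ['orchestra', 'blackboard'] (min_width=20, slack=3)
Line 8: ['computer', 'north', 'on', 'were'] (min_width=22, slack=1)
Line 9: ['voice', 'cup', 'butter', 'how'] (min_width=20, slack=3)
Line 10: ['rectangle', 'up'] (min_width=12, slack=11)
Total lines: 10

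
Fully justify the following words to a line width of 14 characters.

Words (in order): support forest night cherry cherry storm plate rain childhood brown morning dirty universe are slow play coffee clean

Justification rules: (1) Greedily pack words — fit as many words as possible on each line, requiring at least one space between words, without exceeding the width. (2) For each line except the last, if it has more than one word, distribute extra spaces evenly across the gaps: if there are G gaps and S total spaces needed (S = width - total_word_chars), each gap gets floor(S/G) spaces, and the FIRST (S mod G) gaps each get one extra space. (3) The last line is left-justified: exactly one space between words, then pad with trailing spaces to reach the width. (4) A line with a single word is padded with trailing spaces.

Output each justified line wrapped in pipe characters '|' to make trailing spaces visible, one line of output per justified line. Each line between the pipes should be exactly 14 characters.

Line 1: ['support', 'forest'] (min_width=14, slack=0)
Line 2: ['night', 'cherry'] (min_width=12, slack=2)
Line 3: ['cherry', 'storm'] (min_width=12, slack=2)
Line 4: ['plate', 'rain'] (min_width=10, slack=4)
Line 5: ['childhood'] (min_width=9, slack=5)
Line 6: ['brown', 'morning'] (min_width=13, slack=1)
Line 7: ['dirty', 'universe'] (min_width=14, slack=0)
Line 8: ['are', 'slow', 'play'] (min_width=13, slack=1)
Line 9: ['coffee', 'clean'] (min_width=12, slack=2)

Answer: |support forest|
|night   cherry|
|cherry   storm|
|plate     rain|
|childhood     |
|brown  morning|
|dirty universe|
|are  slow play|
|coffee clean  |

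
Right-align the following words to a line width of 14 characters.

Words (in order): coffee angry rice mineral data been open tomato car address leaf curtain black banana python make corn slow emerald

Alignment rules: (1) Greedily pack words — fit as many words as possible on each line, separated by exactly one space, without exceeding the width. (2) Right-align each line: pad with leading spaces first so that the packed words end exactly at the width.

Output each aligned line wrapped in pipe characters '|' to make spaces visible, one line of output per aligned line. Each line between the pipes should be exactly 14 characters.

Answer: |  coffee angry|
|  rice mineral|
|data been open|
|    tomato car|
|  address leaf|
| curtain black|
| banana python|
|make corn slow|
|       emerald|

Derivation:
Line 1: ['coffee', 'angry'] (min_width=12, slack=2)
Line 2: ['rice', 'mineral'] (min_width=12, slack=2)
Line 3: ['data', 'been', 'open'] (min_width=14, slack=0)
Line 4: ['tomato', 'car'] (min_width=10, slack=4)
Line 5: ['address', 'leaf'] (min_width=12, slack=2)
Line 6: ['curtain', 'black'] (min_width=13, slack=1)
Line 7: ['banana', 'python'] (min_width=13, slack=1)
Line 8: ['make', 'corn', 'slow'] (min_width=14, slack=0)
Line 9: ['emerald'] (min_width=7, slack=7)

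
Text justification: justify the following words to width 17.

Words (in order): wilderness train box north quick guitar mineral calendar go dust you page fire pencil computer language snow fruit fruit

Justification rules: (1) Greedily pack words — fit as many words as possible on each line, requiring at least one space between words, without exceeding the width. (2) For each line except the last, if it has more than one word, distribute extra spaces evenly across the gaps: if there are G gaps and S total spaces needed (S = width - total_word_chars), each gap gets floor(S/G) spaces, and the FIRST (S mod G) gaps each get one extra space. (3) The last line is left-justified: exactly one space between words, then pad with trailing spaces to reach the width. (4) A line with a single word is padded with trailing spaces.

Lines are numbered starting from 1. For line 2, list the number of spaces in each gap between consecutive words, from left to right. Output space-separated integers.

Answer: 2 2

Derivation:
Line 1: ['wilderness', 'train'] (min_width=16, slack=1)
Line 2: ['box', 'north', 'quick'] (min_width=15, slack=2)
Line 3: ['guitar', 'mineral'] (min_width=14, slack=3)
Line 4: ['calendar', 'go', 'dust'] (min_width=16, slack=1)
Line 5: ['you', 'page', 'fire'] (min_width=13, slack=4)
Line 6: ['pencil', 'computer'] (min_width=15, slack=2)
Line 7: ['language', 'snow'] (min_width=13, slack=4)
Line 8: ['fruit', 'fruit'] (min_width=11, slack=6)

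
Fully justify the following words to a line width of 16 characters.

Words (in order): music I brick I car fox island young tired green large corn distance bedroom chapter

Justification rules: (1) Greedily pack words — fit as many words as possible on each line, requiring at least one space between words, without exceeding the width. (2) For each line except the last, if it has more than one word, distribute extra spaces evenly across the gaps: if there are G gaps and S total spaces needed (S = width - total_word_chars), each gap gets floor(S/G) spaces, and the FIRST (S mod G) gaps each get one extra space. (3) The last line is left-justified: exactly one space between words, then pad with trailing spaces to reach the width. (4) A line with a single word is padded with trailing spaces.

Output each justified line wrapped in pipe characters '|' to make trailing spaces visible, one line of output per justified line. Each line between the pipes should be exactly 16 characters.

Answer: |music  I brick I|
|car  fox  island|
|young      tired|
|green large corn|
|distance bedroom|
|chapter         |

Derivation:
Line 1: ['music', 'I', 'brick', 'I'] (min_width=15, slack=1)
Line 2: ['car', 'fox', 'island'] (min_width=14, slack=2)
Line 3: ['young', 'tired'] (min_width=11, slack=5)
Line 4: ['green', 'large', 'corn'] (min_width=16, slack=0)
Line 5: ['distance', 'bedroom'] (min_width=16, slack=0)
Line 6: ['chapter'] (min_width=7, slack=9)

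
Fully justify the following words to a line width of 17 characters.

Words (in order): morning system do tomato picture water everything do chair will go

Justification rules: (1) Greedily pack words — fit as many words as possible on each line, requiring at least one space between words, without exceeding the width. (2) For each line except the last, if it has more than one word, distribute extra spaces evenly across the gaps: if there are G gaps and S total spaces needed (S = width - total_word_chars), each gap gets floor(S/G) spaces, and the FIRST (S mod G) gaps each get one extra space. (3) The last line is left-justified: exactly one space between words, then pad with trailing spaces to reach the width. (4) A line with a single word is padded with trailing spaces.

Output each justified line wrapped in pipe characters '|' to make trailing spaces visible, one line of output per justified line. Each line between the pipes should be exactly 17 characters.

Line 1: ['morning', 'system', 'do'] (min_width=17, slack=0)
Line 2: ['tomato', 'picture'] (min_width=14, slack=3)
Line 3: ['water', 'everything'] (min_width=16, slack=1)
Line 4: ['do', 'chair', 'will', 'go'] (min_width=16, slack=1)

Answer: |morning system do|
|tomato    picture|
|water  everything|
|do chair will go |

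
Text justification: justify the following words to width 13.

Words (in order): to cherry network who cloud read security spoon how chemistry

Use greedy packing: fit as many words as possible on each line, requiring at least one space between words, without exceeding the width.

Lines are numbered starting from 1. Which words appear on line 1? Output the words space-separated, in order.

Answer: to cherry

Derivation:
Line 1: ['to', 'cherry'] (min_width=9, slack=4)
Line 2: ['network', 'who'] (min_width=11, slack=2)
Line 3: ['cloud', 'read'] (min_width=10, slack=3)
Line 4: ['security'] (min_width=8, slack=5)
Line 5: ['spoon', 'how'] (min_width=9, slack=4)
Line 6: ['chemistry'] (min_width=9, slack=4)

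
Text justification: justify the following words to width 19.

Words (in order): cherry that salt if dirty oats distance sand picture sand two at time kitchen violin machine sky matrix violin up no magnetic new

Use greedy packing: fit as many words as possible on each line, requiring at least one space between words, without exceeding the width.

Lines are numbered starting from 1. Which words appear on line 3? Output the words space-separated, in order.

Answer: sand picture sand

Derivation:
Line 1: ['cherry', 'that', 'salt', 'if'] (min_width=19, slack=0)
Line 2: ['dirty', 'oats', 'distance'] (min_width=19, slack=0)
Line 3: ['sand', 'picture', 'sand'] (min_width=17, slack=2)
Line 4: ['two', 'at', 'time', 'kitchen'] (min_width=19, slack=0)
Line 5: ['violin', 'machine', 'sky'] (min_width=18, slack=1)
Line 6: ['matrix', 'violin', 'up', 'no'] (min_width=19, slack=0)
Line 7: ['magnetic', 'new'] (min_width=12, slack=7)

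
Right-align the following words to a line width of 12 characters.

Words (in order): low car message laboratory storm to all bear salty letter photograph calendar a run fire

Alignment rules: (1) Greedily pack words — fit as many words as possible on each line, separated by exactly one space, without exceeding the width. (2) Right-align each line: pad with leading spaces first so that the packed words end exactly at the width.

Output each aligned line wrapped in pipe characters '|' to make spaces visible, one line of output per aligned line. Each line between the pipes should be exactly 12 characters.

Line 1: ['low', 'car'] (min_width=7, slack=5)
Line 2: ['message'] (min_width=7, slack=5)
Line 3: ['laboratory'] (min_width=10, slack=2)
Line 4: ['storm', 'to', 'all'] (min_width=12, slack=0)
Line 5: ['bear', 'salty'] (min_width=10, slack=2)
Line 6: ['letter'] (min_width=6, slack=6)
Line 7: ['photograph'] (min_width=10, slack=2)
Line 8: ['calendar', 'a'] (min_width=10, slack=2)
Line 9: ['run', 'fire'] (min_width=8, slack=4)

Answer: |     low car|
|     message|
|  laboratory|
|storm to all|
|  bear salty|
|      letter|
|  photograph|
|  calendar a|
|    run fire|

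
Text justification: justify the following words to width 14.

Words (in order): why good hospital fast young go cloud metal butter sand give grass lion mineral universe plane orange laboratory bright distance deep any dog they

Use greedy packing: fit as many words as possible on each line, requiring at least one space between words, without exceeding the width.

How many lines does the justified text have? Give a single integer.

Answer: 13

Derivation:
Line 1: ['why', 'good'] (min_width=8, slack=6)
Line 2: ['hospital', 'fast'] (min_width=13, slack=1)
Line 3: ['young', 'go', 'cloud'] (min_width=14, slack=0)
Line 4: ['metal', 'butter'] (min_width=12, slack=2)
Line 5: ['sand', 'give'] (min_width=9, slack=5)
Line 6: ['grass', 'lion'] (min_width=10, slack=4)
Line 7: ['mineral'] (min_width=7, slack=7)
Line 8: ['universe', 'plane'] (min_width=14, slack=0)
Line 9: ['orange'] (min_width=6, slack=8)
Line 10: ['laboratory'] (min_width=10, slack=4)
Line 11: ['bright'] (min_width=6, slack=8)
Line 12: ['distance', 'deep'] (min_width=13, slack=1)
Line 13: ['any', 'dog', 'they'] (min_width=12, slack=2)
Total lines: 13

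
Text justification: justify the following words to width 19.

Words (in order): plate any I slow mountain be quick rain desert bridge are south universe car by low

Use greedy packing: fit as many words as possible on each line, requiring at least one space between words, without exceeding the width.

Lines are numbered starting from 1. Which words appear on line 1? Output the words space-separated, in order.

Line 1: ['plate', 'any', 'I', 'slow'] (min_width=16, slack=3)
Line 2: ['mountain', 'be', 'quick'] (min_width=17, slack=2)
Line 3: ['rain', 'desert', 'bridge'] (min_width=18, slack=1)
Line 4: ['are', 'south', 'universe'] (min_width=18, slack=1)
Line 5: ['car', 'by', 'low'] (min_width=10, slack=9)

Answer: plate any I slow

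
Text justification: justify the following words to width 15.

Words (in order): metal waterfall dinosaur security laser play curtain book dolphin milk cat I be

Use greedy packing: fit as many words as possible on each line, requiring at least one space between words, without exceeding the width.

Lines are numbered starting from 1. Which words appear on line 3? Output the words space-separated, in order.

Line 1: ['metal', 'waterfall'] (min_width=15, slack=0)
Line 2: ['dinosaur'] (min_width=8, slack=7)
Line 3: ['security', 'laser'] (min_width=14, slack=1)
Line 4: ['play', 'curtain'] (min_width=12, slack=3)
Line 5: ['book', 'dolphin'] (min_width=12, slack=3)
Line 6: ['milk', 'cat', 'I', 'be'] (min_width=13, slack=2)

Answer: security laser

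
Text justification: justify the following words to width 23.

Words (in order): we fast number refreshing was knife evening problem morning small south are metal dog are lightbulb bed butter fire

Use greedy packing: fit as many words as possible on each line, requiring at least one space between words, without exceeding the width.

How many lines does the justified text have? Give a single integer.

Answer: 6

Derivation:
Line 1: ['we', 'fast', 'number'] (min_width=14, slack=9)
Line 2: ['refreshing', 'was', 'knife'] (min_width=20, slack=3)
Line 3: ['evening', 'problem', 'morning'] (min_width=23, slack=0)
Line 4: ['small', 'south', 'are', 'metal'] (min_width=21, slack=2)
Line 5: ['dog', 'are', 'lightbulb', 'bed'] (min_width=21, slack=2)
Line 6: ['butter', 'fire'] (min_width=11, slack=12)
Total lines: 6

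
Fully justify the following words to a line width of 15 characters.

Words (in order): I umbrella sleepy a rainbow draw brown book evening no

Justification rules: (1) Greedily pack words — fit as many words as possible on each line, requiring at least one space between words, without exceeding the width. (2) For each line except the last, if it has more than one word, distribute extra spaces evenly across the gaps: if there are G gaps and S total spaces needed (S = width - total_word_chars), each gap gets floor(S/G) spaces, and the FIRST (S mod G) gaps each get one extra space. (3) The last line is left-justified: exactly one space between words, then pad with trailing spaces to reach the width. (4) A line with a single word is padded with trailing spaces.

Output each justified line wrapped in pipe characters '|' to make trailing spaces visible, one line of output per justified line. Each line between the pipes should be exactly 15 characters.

Answer: |I      umbrella|
|sleepy        a|
|rainbow    draw|
|brown      book|
|evening no     |

Derivation:
Line 1: ['I', 'umbrella'] (min_width=10, slack=5)
Line 2: ['sleepy', 'a'] (min_width=8, slack=7)
Line 3: ['rainbow', 'draw'] (min_width=12, slack=3)
Line 4: ['brown', 'book'] (min_width=10, slack=5)
Line 5: ['evening', 'no'] (min_width=10, slack=5)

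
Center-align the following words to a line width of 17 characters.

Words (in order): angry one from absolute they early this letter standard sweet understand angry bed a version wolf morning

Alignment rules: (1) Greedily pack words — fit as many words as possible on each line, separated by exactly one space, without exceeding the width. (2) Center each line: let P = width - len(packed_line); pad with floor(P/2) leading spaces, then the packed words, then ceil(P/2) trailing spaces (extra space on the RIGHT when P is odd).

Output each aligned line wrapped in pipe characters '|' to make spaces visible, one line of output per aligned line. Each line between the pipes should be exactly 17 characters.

Line 1: ['angry', 'one', 'from'] (min_width=14, slack=3)
Line 2: ['absolute', 'they'] (min_width=13, slack=4)
Line 3: ['early', 'this', 'letter'] (min_width=17, slack=0)
Line 4: ['standard', 'sweet'] (min_width=14, slack=3)
Line 5: ['understand', 'angry'] (min_width=16, slack=1)
Line 6: ['bed', 'a', 'version'] (min_width=13, slack=4)
Line 7: ['wolf', 'morning'] (min_width=12, slack=5)

Answer: | angry one from  |
|  absolute they  |
|early this letter|
| standard sweet  |
|understand angry |
|  bed a version  |
|  wolf morning   |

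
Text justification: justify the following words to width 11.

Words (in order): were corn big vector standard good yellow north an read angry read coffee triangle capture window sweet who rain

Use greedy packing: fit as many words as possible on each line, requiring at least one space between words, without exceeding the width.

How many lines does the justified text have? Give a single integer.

Answer: 12

Derivation:
Line 1: ['were', 'corn'] (min_width=9, slack=2)
Line 2: ['big', 'vector'] (min_width=10, slack=1)
Line 3: ['standard'] (min_width=8, slack=3)
Line 4: ['good', 'yellow'] (min_width=11, slack=0)
Line 5: ['north', 'an'] (min_width=8, slack=3)
Line 6: ['read', 'angry'] (min_width=10, slack=1)
Line 7: ['read', 'coffee'] (min_width=11, slack=0)
Line 8: ['triangle'] (min_width=8, slack=3)
Line 9: ['capture'] (min_width=7, slack=4)
Line 10: ['window'] (min_width=6, slack=5)
Line 11: ['sweet', 'who'] (min_width=9, slack=2)
Line 12: ['rain'] (min_width=4, slack=7)
Total lines: 12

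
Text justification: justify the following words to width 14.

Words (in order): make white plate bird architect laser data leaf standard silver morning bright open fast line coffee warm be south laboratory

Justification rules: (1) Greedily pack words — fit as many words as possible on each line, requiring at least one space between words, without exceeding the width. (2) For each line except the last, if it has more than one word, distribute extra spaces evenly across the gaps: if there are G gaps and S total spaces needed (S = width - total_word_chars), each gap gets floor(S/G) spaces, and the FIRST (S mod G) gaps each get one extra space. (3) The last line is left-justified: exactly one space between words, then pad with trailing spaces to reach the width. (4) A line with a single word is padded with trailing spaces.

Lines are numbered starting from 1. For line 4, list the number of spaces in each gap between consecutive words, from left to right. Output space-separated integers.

Line 1: ['make', 'white'] (min_width=10, slack=4)
Line 2: ['plate', 'bird'] (min_width=10, slack=4)
Line 3: ['architect'] (min_width=9, slack=5)
Line 4: ['laser', 'data'] (min_width=10, slack=4)
Line 5: ['leaf', 'standard'] (min_width=13, slack=1)
Line 6: ['silver', 'morning'] (min_width=14, slack=0)
Line 7: ['bright', 'open'] (min_width=11, slack=3)
Line 8: ['fast', 'line'] (min_width=9, slack=5)
Line 9: ['coffee', 'warm', 'be'] (min_width=14, slack=0)
Line 10: ['south'] (min_width=5, slack=9)
Line 11: ['laboratory'] (min_width=10, slack=4)

Answer: 5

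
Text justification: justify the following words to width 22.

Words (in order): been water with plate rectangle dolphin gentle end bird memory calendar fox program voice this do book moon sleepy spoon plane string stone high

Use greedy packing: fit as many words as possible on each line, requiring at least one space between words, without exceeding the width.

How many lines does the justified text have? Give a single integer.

Line 1: ['been', 'water', 'with', 'plate'] (min_width=21, slack=1)
Line 2: ['rectangle', 'dolphin'] (min_width=17, slack=5)
Line 3: ['gentle', 'end', 'bird', 'memory'] (min_width=22, slack=0)
Line 4: ['calendar', 'fox', 'program'] (min_width=20, slack=2)
Line 5: ['voice', 'this', 'do', 'book'] (min_width=18, slack=4)
Line 6: ['moon', 'sleepy', 'spoon'] (min_width=17, slack=5)
Line 7: ['plane', 'string', 'stone'] (min_width=18, slack=4)
Line 8: ['high'] (min_width=4, slack=18)
Total lines: 8

Answer: 8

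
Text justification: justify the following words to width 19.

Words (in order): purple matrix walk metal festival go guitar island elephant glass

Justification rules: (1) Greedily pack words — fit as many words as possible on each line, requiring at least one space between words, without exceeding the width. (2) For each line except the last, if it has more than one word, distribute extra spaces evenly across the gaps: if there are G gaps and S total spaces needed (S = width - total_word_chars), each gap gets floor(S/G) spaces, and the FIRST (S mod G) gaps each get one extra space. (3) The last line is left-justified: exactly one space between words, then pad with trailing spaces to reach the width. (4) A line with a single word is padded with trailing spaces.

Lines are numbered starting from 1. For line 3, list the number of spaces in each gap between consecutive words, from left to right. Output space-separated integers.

Answer: 7

Derivation:
Line 1: ['purple', 'matrix', 'walk'] (min_width=18, slack=1)
Line 2: ['metal', 'festival', 'go'] (min_width=17, slack=2)
Line 3: ['guitar', 'island'] (min_width=13, slack=6)
Line 4: ['elephant', 'glass'] (min_width=14, slack=5)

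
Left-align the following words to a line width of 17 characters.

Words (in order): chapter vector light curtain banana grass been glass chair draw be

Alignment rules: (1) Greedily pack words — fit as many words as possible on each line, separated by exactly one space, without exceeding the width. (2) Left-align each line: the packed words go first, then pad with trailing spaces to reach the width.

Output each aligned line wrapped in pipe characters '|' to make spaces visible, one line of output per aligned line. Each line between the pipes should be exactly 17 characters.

Line 1: ['chapter', 'vector'] (min_width=14, slack=3)
Line 2: ['light', 'curtain'] (min_width=13, slack=4)
Line 3: ['banana', 'grass', 'been'] (min_width=17, slack=0)
Line 4: ['glass', 'chair', 'draw'] (min_width=16, slack=1)
Line 5: ['be'] (min_width=2, slack=15)

Answer: |chapter vector   |
|light curtain    |
|banana grass been|
|glass chair draw |
|be               |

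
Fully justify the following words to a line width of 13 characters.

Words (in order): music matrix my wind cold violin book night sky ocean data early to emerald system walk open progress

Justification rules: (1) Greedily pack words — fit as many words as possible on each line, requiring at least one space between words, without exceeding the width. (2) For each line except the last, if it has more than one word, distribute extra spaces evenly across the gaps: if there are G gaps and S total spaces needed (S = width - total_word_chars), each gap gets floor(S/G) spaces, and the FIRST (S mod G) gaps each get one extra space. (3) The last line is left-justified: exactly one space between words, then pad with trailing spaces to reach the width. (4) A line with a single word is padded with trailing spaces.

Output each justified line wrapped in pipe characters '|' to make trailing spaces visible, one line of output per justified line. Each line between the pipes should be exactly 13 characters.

Answer: |music  matrix|
|my  wind cold|
|violin   book|
|night     sky|
|ocean    data|
|early      to|
|emerald      |
|system   walk|
|open progress|

Derivation:
Line 1: ['music', 'matrix'] (min_width=12, slack=1)
Line 2: ['my', 'wind', 'cold'] (min_width=12, slack=1)
Line 3: ['violin', 'book'] (min_width=11, slack=2)
Line 4: ['night', 'sky'] (min_width=9, slack=4)
Line 5: ['ocean', 'data'] (min_width=10, slack=3)
Line 6: ['early', 'to'] (min_width=8, slack=5)
Line 7: ['emerald'] (min_width=7, slack=6)
Line 8: ['system', 'walk'] (min_width=11, slack=2)
Line 9: ['open', 'progress'] (min_width=13, slack=0)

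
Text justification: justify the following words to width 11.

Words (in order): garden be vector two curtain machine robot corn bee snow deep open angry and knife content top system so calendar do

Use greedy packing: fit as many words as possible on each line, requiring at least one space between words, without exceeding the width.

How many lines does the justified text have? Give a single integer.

Answer: 12

Derivation:
Line 1: ['garden', 'be'] (min_width=9, slack=2)
Line 2: ['vector', 'two'] (min_width=10, slack=1)
Line 3: ['curtain'] (min_width=7, slack=4)
Line 4: ['machine'] (min_width=7, slack=4)
Line 5: ['robot', 'corn'] (min_width=10, slack=1)
Line 6: ['bee', 'snow'] (min_width=8, slack=3)
Line 7: ['deep', 'open'] (min_width=9, slack=2)
Line 8: ['angry', 'and'] (min_width=9, slack=2)
Line 9: ['knife'] (min_width=5, slack=6)
Line 10: ['content', 'top'] (min_width=11, slack=0)
Line 11: ['system', 'so'] (min_width=9, slack=2)
Line 12: ['calendar', 'do'] (min_width=11, slack=0)
Total lines: 12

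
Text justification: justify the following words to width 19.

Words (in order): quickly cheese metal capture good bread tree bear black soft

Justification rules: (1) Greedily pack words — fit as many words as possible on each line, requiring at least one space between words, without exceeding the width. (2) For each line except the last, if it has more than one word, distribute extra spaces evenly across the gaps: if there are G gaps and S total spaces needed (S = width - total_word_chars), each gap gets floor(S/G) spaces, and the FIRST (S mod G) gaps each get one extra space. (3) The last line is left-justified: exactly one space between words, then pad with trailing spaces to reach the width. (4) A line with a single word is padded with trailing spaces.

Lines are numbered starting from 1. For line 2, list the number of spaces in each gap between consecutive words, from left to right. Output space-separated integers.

Line 1: ['quickly', 'cheese'] (min_width=14, slack=5)
Line 2: ['metal', 'capture', 'good'] (min_width=18, slack=1)
Line 3: ['bread', 'tree', 'bear'] (min_width=15, slack=4)
Line 4: ['black', 'soft'] (min_width=10, slack=9)

Answer: 2 1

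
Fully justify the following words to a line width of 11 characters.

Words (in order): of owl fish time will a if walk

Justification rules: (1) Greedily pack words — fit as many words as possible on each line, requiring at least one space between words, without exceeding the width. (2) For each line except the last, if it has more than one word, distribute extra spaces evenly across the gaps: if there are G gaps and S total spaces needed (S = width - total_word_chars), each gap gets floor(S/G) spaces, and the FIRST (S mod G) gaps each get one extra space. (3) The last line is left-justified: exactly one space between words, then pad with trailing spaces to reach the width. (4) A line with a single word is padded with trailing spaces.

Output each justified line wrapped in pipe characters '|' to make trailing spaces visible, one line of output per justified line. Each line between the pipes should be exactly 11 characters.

Line 1: ['of', 'owl', 'fish'] (min_width=11, slack=0)
Line 2: ['time', 'will', 'a'] (min_width=11, slack=0)
Line 3: ['if', 'walk'] (min_width=7, slack=4)

Answer: |of owl fish|
|time will a|
|if walk    |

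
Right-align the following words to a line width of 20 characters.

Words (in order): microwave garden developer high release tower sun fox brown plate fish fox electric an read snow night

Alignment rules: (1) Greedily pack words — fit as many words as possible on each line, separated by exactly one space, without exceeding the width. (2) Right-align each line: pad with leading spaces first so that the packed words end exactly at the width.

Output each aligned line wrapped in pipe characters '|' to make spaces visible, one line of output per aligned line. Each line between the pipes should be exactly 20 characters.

Line 1: ['microwave', 'garden'] (min_width=16, slack=4)
Line 2: ['developer', 'high'] (min_width=14, slack=6)
Line 3: ['release', 'tower', 'sun'] (min_width=17, slack=3)
Line 4: ['fox', 'brown', 'plate', 'fish'] (min_width=20, slack=0)
Line 5: ['fox', 'electric', 'an', 'read'] (min_width=20, slack=0)
Line 6: ['snow', 'night'] (min_width=10, slack=10)

Answer: |    microwave garden|
|      developer high|
|   release tower sun|
|fox brown plate fish|
|fox electric an read|
|          snow night|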